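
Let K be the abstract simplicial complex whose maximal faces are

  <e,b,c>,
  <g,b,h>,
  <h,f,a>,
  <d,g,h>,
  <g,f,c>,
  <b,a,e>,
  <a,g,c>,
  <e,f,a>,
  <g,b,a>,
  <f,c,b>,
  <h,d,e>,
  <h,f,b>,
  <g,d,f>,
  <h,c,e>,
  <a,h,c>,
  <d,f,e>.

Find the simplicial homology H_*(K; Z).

We work with the vertex ordering a < b < c < d < e < f < g < h. The simplices of K, each written with vertices in increasing order, are:

  0-simplices (8): a, b, c, d, e, f, g, h
  1-simplices (24): ab, ac, ae, af, ag, ah, bc, be, bf, bg, bh, ce, cf, cg, ch, de, df, dg, dh, ef, eh, fg, fh, gh
  2-simplices (16): abe, abg, acg, ach, aef, afh, bce, bcf, bfh, bgh, ceh, cfg, def, deh, dfg, dgh

Hence C_0 ≅ Z^8, C_1 ≅ Z^24, C_2 ≅ Z^16.

∂_1: C_1 → C_0 maps an edge to its endpoints' difference, ∂[p,q] = q − p.
As a 8×24 matrix over Z this has rank 7, with invariant factors (1,1,1,1,1,1,1).

∂_2: C_2 → C_1 sends each 2-simplex [p,q,r] to [q,r] − [p,r] + [p,q]. For instance
  ∂dgh = gh − dh + dg,
  ∂deh = eh − dh + de.
This gives a 24×16 integer matrix of rank 15; reducing to Smith normal form yields diagonal entries (1,1,1,1,1,1,1,1,1,1,1,1,1,1,1).

Reading off H_k = ker ∂_k / im ∂_{k+1}:

  H_0: rank C_0 − rank ∂_1 = 8 − 7 = 1, and the invariant factors of ∂_1 are all 1, so H_0 ≅ Z.
  H_1: rank ker ∂_1 − rank ∂_2 = (24 − 7) − 15 = 2, and the invariant factors of ∂_2 are all 1, so H_1 ≅ Z^2.
  H_2: rank ker ∂_2 − rank ∂_3 = (16 − 15) − 0 = 1, and there is no ∂_3, so H_2 ≅ Z.

(K is a triangulation of the torus T^2.)

H_0 = Z,  H_1 = Z^2,  H_2 = Z.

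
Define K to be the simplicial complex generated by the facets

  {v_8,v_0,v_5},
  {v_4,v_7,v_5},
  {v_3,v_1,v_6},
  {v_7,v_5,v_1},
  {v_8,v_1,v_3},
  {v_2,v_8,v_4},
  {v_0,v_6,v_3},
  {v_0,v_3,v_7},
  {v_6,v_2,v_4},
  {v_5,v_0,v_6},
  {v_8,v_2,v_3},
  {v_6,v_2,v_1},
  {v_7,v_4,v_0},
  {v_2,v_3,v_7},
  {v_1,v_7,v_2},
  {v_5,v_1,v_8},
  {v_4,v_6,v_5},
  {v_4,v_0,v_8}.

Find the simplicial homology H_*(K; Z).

H_0 = Z,  H_1 = Z ⊕ Z_2,  H_2 = 0.

We work with the vertex ordering v_0 < v_1 < v_2 < v_3 < v_4 < v_5 < v_6 < v_7 < v_8. The simplices of K, each written with vertices in increasing order, are:

  0-simplices (9): [v_0], [v_1], [v_2], [v_3], [v_4], [v_5], [v_6], [v_7], [v_8]
  1-simplices (27): (27 of them)
  2-simplices (18): (18 of them)

Hence C_0 ≅ Z^9, C_1 ≅ Z^27, C_2 ≅ Z^18.

∂_1: C_1 → C_0 maps an edge to its endpoints' difference, ∂[p,q] = q − p.
The resulting 9×27 matrix has rank 8, and its Smith normal form has invariant factors (1,1,1,1,1,1,1,1).

Boundary ∂_2: C_2 → C_1 acts by ∂[p,q,r] = [q,r] − [p,r] + [p,q]. For instance
  ∂[v_0,v_5,v_6] = [v_5,v_6] − [v_0,v_6] + [v_0,v_5],
  ∂[v_1,v_3,v_6] = [v_3,v_6] − [v_1,v_6] + [v_1,v_3].
The 27×18 boundary matrix has rank 18 and Smith normal form diag(1,1,1,1,1,1,1,1,1,1,1,1,1,1,1,1,1,2).

Reading off H_k = ker ∂_k / im ∂_{k+1}:

  H_0: rank C_0 − rank ∂_1 = 9 − 8 = 1, and the invariant factors of ∂_1 are all 1, so H_0 ≅ Z.
  H_1: rank ker ∂_1 − rank ∂_2 = (27 − 8) − 18 = 1, and ∂_2 has invariant factor 2 > 1, so H_1 ≅ Z ⊕ Z_2.
  H_2: rank ker ∂_2 − rank ∂_3 = (18 − 18) − 0 = 0, and there is no ∂_3, so H_2 ≅ 0.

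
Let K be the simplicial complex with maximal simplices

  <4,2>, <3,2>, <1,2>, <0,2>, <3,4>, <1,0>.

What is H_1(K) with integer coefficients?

H_1 ≅ Z^2.

Order the vertices as 0 < 1 < 2 < 3 < 4. Listing each simplex with vertices in this order, K has dimension 1 with simplices:

  0-simplices (5): [0], [1], [2], [3], [4]
  1-simplices (6): [0,1], [0,2], [1,2], [2,3], [2,4], [3,4]

giving chain groups C_0 ≅ Z^5, C_1 ≅ Z^6.

∂_1: C_1 → C_0 maps an edge to its endpoints' difference, ∂[p,q] = q − p.
This gives a 5×6 integer matrix of rank 4; reducing to Smith normal form yields diagonal entries (1,1,1,1).

Computing H_k = (kernel of ∂_k) / (image of ∂_{k+1}):

  H_1: rank ker ∂_1 − rank ∂_2 = (6 − 4) − 0 = 2, and there is no ∂_2, so H_1 = Z^2.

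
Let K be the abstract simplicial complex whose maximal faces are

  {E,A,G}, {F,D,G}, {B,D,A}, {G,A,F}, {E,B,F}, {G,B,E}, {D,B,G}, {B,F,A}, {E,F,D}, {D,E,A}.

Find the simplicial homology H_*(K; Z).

H_0 = Z,  H_1 = Z/2Z,  H_2 = 0.

K has 6 vertices, 15 edges, 10 triangles.
rank ∂_0 = 0, rank ∂_1 = 5 ⇒ b_0 = 6 − 0 − 5 = 1; all invariant factors of ∂_1 are 1 so no torsion. So H_0 = Z.
rank ∂_1 = 5, rank ∂_2 = 10 ⇒ b_1 = 15 − 5 − 10 = 0; ∂_2 has invariant factor(s) [2] giving torsion. So H_1 = Z/2Z.
rank ∂_2 = 10, rank ∂_3 = 0 ⇒ b_2 = 10 − 10 − 0 = 0. So H_2 = 0.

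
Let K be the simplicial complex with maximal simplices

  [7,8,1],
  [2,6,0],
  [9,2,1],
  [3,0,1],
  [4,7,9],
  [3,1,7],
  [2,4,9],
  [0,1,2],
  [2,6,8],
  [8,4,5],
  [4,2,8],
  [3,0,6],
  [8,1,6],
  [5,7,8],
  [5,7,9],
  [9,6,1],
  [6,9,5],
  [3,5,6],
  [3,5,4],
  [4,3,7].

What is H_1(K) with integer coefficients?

H_1 ≅ Z × Z/2.

Order the vertices as 0 < 1 < 2 < 3 < 4 < 5 < 6 < 7 < 8 < 9. Listing each simplex with vertices in this order, K has dimension 2 with simplices:

  0-simplices (10): [0], [1], [2], [3], [4], [5], [6], [7], [8], [9]
  1-simplices (30): (30 of them)
  2-simplices (20): (20 of them)

so the chain groups are C_0 ≅ Z^10, C_1 ≅ Z^30, C_2 ≅ Z^20.

Boundary ∂_1: C_1 → C_0 is given by ∂[p,q] = [q] − [p]. For instance
  ∂[2,9] = [9] − [2].
This gives a 10×30 integer matrix of rank 9; reducing to Smith normal form yields diagonal entries (1,1,1,1,1,1,1,1,1).

Boundary ∂_2: C_2 → C_1 acts by ∂[p,q,r] = [q,r] − [p,r] + [p,q]. For instance
  ∂[3,4,7] = [4,7] − [3,7] + [3,4],
  ∂[4,7,9] = [7,9] − [4,9] + [4,7].
As a 30×20 matrix over Z this has rank 20, with invariant factors (1,1,1,1,1,1,1,1,1,1,1,1,1,1,1,1,1,1,1,2).

Computing H_k = (kernel of ∂_k) / (image of ∂_{k+1}):

  H_1: rank ker ∂_1 − rank ∂_2 = (30 − 9) − 20 = 1, and ∂_2 has invariant factor 2 > 1, so H_1 ≅ Z × Z/2.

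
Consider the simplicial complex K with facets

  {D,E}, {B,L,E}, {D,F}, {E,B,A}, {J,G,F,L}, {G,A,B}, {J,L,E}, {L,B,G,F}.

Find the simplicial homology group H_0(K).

Fix the vertex order A < B < D < E < F < G < J < L and write every simplex with vertices in increasing order. Then dim K = 3 and the simplices of K are:

  0-simplices (8): A, B, D, E, F, G, J, L
  1-simplices (17): AB, AE, AG, BE, BF, BG, BL, DE, DF, EJ, EL, FG, FJ, FL, GJ, GL, JL
  2-simplices (11): ABE, ABG, BEL, BFG, BFL, BGL, EJL, FGJ, FGL, FJL, GJL
  3-simplices (2): BFGL, FGJL

Hence C_0 ≅ Z^8, C_1 ≅ Z^17, C_2 ≅ Z^11, C_3 ≅ Z^2.

∂_1: C_1 → C_0 is given by ∂[p,q] = [q] − [p]. For instance
  ∂BE = E − B.
The 8×17 boundary matrix has rank 7 and Smith normal form diag(1,1,1,1,1,1,1).

Boundary ∂_2: C_2 → C_1 sends each 2-simplex [p,q,r] to [q,r] − [p,r] + [p,q]. For instance
  ∂BFL = FL − BL + BF,
  ∂EJL = JL − EL + EJ.
The 17×11 boundary matrix has rank 9 and Smith normal form diag(1,1,1,1,1,1,1,1,1).

∂_3: C_3 → C_2 sends each 3-simplex σ to the alternating sum Σ_i (−1)^i (σ with its i-th vertex removed). For instance
  ∂BFGL = FGL − BGL + BFL − BFG,
  ∂FGJL = GJL − FJL + FGL − FGJ.
The resulting 11×2 matrix has rank 2, and its Smith normal form has invariant factors (1,1).

From H_k ≅ ker(∂_k) / im(∂_{k+1}) we obtain:

  H_0: rank C_0 − rank ∂_1 = 8 − 7 = 1, and the invariant factors of ∂_1 are all 1, so H_0 = Z.

H_0 = Z.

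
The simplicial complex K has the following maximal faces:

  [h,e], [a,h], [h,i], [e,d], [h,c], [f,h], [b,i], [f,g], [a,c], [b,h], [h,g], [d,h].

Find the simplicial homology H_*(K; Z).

H_0 ≅ Z,  H_1 ≅ Z^4.

Take the total order a < b < c < d < e < f < g < h < i on the vertex set. Then K (dimension 1) consists of the simplices:

  0-simplices (9): a, b, c, d, e, f, g, h, i
  1-simplices (12): ac, ah, bh, bi, ch, de, dh, eh, fg, fh, gh, hi

Hence C_0 ≅ Z^9, C_1 ≅ Z^12.

The boundary map ∂_1: C_1 → C_0 maps an edge to its endpoints' difference, ∂[p,q] = q − p. For instance
  ∂eh = h − e.
The resulting 9×12 matrix has rank 8, and its Smith normal form has invariant factors (1,1,1,1,1,1,1,1).

From H_k ≅ ker(∂_k) / im(∂_{k+1}) we obtain:

  H_0: rank C_0 − rank ∂_1 = 9 − 8 = 1, and the invariant factors of ∂_1 are all 1, so H_0 ≅ Z.
  H_1: rank ker ∂_1 − rank ∂_2 = (12 − 8) − 0 = 4, and there is no ∂_2, so H_1 ≅ Z^4.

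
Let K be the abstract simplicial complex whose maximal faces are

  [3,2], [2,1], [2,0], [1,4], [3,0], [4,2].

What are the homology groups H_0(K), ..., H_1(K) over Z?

K has 5 vertices, 6 edges.
rank ∂_0 = 0, rank ∂_1 = 4 ⇒ b_0 = 5 − 0 − 4 = 1; all invariant factors of ∂_1 are 1 so no torsion. So H_0 ≅ Z.
rank ∂_1 = 4, rank ∂_2 = 0 ⇒ b_1 = 6 − 4 − 0 = 2. So H_1 ≅ Z^2.

H_0 ≅ Z,  H_1 ≅ Z^2.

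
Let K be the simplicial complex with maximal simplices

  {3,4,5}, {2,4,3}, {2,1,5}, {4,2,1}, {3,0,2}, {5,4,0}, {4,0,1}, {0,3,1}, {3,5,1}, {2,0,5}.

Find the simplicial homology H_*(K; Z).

Order the vertices as 0 < 1 < 2 < 3 < 4 < 5. Listing each simplex with vertices in this order, K has dimension 2 with simplices:

  0-simplices (6): [0], [1], [2], [3], [4], [5]
  1-simplices (15): [0,1], [0,2], [0,3], [0,4], [0,5], [1,2], [1,3], [1,4], [1,5], [2,3], [2,4], [2,5], [3,4], [3,5], [4,5]
  2-simplices (10): [0,1,3], [0,1,4], [0,2,3], [0,2,5], [0,4,5], [1,2,4], [1,2,5], [1,3,5], [2,3,4], [3,4,5]

giving chain groups C_0 ≅ Z^6, C_1 ≅ Z^15, C_2 ≅ Z^10.

Boundary ∂_1: C_1 → C_0 sends each edge [p,q] (with p < q) to q − p.
The 6×15 boundary matrix has rank 5 and Smith normal form diag(1,1,1,1,1).

The boundary map ∂_2: C_2 → C_1 acts by ∂[p,q,r] = [q,r] − [p,r] + [p,q]. For instance
  ∂[0,1,4] = [1,4] − [0,4] + [0,1],
  ∂[1,2,4] = [2,4] − [1,4] + [1,2].
This gives a 15×10 integer matrix of rank 10; reducing to Smith normal form yields diagonal entries (1,1,1,1,1,1,1,1,1,2).

Now H_k = ker ∂_k / im ∂_{k+1}, so:

  H_0: rank C_0 − rank ∂_1 = 6 − 5 = 1, and the invariant factors of ∂_1 are all 1, so H_0 ≅ Z.
  H_1: rank ker ∂_1 − rank ∂_2 = (15 − 5) − 10 = 0, and ∂_2 has invariant factor 2 > 1, so H_1 ≅ Z/2Z.
  H_2: rank ker ∂_2 − rank ∂_3 = (10 − 10) − 0 = 0, and there is no ∂_3, so H_2 ≅ 0.

(K is a triangulation of the real projective plane RP^2.)

H_0 ≅ Z,  H_1 ≅ Z/2Z,  H_2 = 0.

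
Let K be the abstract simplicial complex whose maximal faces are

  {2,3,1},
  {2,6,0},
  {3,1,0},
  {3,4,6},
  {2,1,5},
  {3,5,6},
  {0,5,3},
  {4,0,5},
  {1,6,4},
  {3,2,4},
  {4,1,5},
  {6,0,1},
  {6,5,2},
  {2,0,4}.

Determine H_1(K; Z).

Fix the vertex order 0 < 1 < 2 < 3 < 4 < 5 < 6 and write every simplex with vertices in increasing order. Then dim K = 2 and the simplices of K are:

  0-simplices (7): [0], [1], [2], [3], [4], [5], [6]
  1-simplices (21): [0,1], [0,2], [0,3], [0,4], [0,5], [0,6], [1,2], [1,3], [1,4], [1,5], [1,6], [2,3], [2,4], [2,5], [2,6], [3,4], [3,5], [3,6], [4,5], [4,6], [5,6]
  2-simplices (14): [0,1,3], [0,1,6], [0,2,4], [0,2,6], [0,3,5], [0,4,5], [1,2,3], [1,2,5], [1,4,5], [1,4,6], [2,3,4], [2,5,6], [3,4,6], [3,5,6]

Hence C_0 ≅ Z^7, C_1 ≅ Z^21, C_2 ≅ Z^14.

Boundary ∂_1: C_1 → C_0 maps an edge to its endpoints' difference, ∂[p,q] = q − p.
The resulting 7×21 matrix has rank 6, and its Smith normal form has invariant factors (1,1,1,1,1,1).

Boundary ∂_2: C_2 → C_1 acts by ∂[p,q,r] = [q,r] − [p,r] + [p,q]. For instance
  ∂[0,2,6] = [2,6] − [0,6] + [0,2],
  ∂[2,5,6] = [5,6] − [2,6] + [2,5].
The 21×14 boundary matrix has rank 13 and Smith normal form diag(1,1,1,1,1,1,1,1,1,1,1,1,1).

Now H_k = ker ∂_k / im ∂_{k+1}, so:

  H_1: rank ker ∂_1 − rank ∂_2 = (21 − 6) − 13 = 2, and the invariant factors of ∂_2 are all 1, so H_1 ≅ Z^2.

H_1 = Z^2.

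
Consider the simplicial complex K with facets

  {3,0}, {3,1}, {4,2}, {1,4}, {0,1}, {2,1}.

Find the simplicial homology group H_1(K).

H_1 = Z^2.

Fix the vertex order 0 < 1 < 2 < 3 < 4 and write every simplex with vertices in increasing order. Then dim K = 1 and the simplices of K are:

  0-simplices (5): [0], [1], [2], [3], [4]
  1-simplices (6): [0,1], [0,3], [1,2], [1,3], [1,4], [2,4]

so the chain groups are C_0 ≅ Z^5, C_1 ≅ Z^6.

Boundary ∂_1: C_1 → C_0 maps an edge to its endpoints' difference, ∂[p,q] = q − p. For instance
  ∂[1,2] = [2] − [1].
The 5×6 boundary matrix has rank 4 and Smith normal form diag(1,1,1,1).

From H_k ≅ ker(∂_k) / im(∂_{k+1}) we obtain:

  H_1: rank ker ∂_1 − rank ∂_2 = (6 − 4) − 0 = 2, and there is no ∂_2, so H_1 = Z^2.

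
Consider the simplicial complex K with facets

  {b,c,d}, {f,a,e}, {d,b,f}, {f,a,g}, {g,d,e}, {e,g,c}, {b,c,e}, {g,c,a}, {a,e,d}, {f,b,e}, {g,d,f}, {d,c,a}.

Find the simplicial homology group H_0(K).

H_0 = Z.

K has 7 vertices, 18 edges, 12 triangles.
rank ∂_0 = 0, rank ∂_1 = 6 ⇒ b_0 = 7 − 0 − 6 = 1; all invariant factors of ∂_1 are 1 so no torsion. So H_0 = Z.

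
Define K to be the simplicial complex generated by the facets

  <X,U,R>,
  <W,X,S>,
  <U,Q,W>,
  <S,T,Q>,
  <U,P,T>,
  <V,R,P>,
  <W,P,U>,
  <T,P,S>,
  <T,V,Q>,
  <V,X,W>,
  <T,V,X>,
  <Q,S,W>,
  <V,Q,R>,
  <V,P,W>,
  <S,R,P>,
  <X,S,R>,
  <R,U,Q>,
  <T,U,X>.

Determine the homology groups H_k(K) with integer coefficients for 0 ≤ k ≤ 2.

Order the vertices as P < Q < R < S < T < U < V < W < X. Listing each simplex with vertices in this order, K has dimension 2 with simplices:

  0-simplices (9): P, Q, R, S, T, U, V, W, X
  1-simplices (27): PR, PS, PT, PU, PV, PW, QR, QS, QT, QU, QV, QW, RS, RU, RV, RX, ST, SW, SX, TU, TV, TX, UW, UX, VW, VX, WX
  2-simplices (18): PRS, PRV, PST, PTU, PUW, PVW, QRU, QRV, QST, QSW, QTV, QUW, RSX, RUX, SWX, TUX, TVX, VWX

so the chain groups are C_0 ≅ Z^9, C_1 ≅ Z^27, C_2 ≅ Z^18.

The boundary map ∂_1: C_1 → C_0 sends each edge [p,q] (with p < q) to q − p.
The 9×27 boundary matrix has rank 8 and Smith normal form diag(1,1,1,1,1,1,1,1).

∂_2: C_2 → C_1 sends each 2-simplex [p,q,r] to [q,r] − [p,r] + [p,q]. For instance
  ∂PUW = UW − PW + PU,
  ∂PVW = VW − PW + PV.
As a 27×18 matrix over Z this has rank 17, with invariant factors (1,1,1,1,1,1,1,1,1,1,1,1,1,1,1,1,1).

Reading off H_k = ker ∂_k / im ∂_{k+1}:

  H_0: rank C_0 − rank ∂_1 = 9 − 8 = 1, and the invariant factors of ∂_1 are all 1, so H_0 = Z.
  H_1: rank ker ∂_1 − rank ∂_2 = (27 − 8) − 17 = 2, and the invariant factors of ∂_2 are all 1, so H_1 = Z^2.
  H_2: rank ker ∂_2 − rank ∂_3 = (18 − 17) − 0 = 1, and there is no ∂_3, so H_2 = Z.

(K is a triangulation of the torus T^2.)

H_0 ≅ Z,  H_1 ≅ Z^2,  H_2 ≅ Z.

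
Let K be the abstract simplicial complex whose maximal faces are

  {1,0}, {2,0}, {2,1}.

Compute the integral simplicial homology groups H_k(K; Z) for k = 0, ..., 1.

H_0 = Z,  H_1 = Z.

Order the vertices as 0 < 1 < 2. Listing each simplex with vertices in this order, K has dimension 1 with simplices:

  0-simplices (3): [0], [1], [2]
  1-simplices (3): [0,1], [0,2], [1,2]

so the chain groups are C_0 ≅ Z^3, C_1 ≅ Z^3.

The boundary map ∂_1: C_1 → C_0 is given by ∂[p,q] = [q] − [p].
This gives a 3×3 integer matrix of rank 2; reducing to Smith normal form yields diagonal entries (1,1).

Computing H_k = (kernel of ∂_k) / (image of ∂_{k+1}):

  H_0: rank C_0 − rank ∂_1 = 3 − 2 = 1, and the invariant factors of ∂_1 are all 1, so H_0 = Z.
  H_1: rank ker ∂_1 − rank ∂_2 = (3 − 2) − 0 = 1, and there is no ∂_2, so H_1 = Z.

(K is a triangulation of the circle S^1.)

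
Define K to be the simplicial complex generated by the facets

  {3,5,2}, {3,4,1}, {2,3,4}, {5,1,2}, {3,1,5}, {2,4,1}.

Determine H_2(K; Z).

H_2 ≅ Z.

Take the total order 1 < 2 < 3 < 4 < 5 on the vertex set. Then K (dimension 2) consists of the simplices:

  0-simplices (5): [1], [2], [3], [4], [5]
  1-simplices (9): [1,2], [1,3], [1,4], [1,5], [2,3], [2,4], [2,5], [3,4], [3,5]
  2-simplices (6): [1,2,4], [1,2,5], [1,3,4], [1,3,5], [2,3,4], [2,3,5]

so the chain groups are C_0 ≅ Z^5, C_1 ≅ Z^9, C_2 ≅ Z^6.

∂_1: C_1 → C_0 is given by ∂[p,q] = [q] − [p].
The 5×9 boundary matrix has rank 4 and Smith normal form diag(1,1,1,1).

∂_2: C_2 → C_1 maps a triangle to the signed sum of its edges. For instance
  ∂[2,3,4] = [3,4] − [2,4] + [2,3],
  ∂[1,3,5] = [3,5] − [1,5] + [1,3].
As a 9×6 matrix over Z this has rank 5, with invariant factors (1,1,1,1,1).

Now H_k = ker ∂_k / im ∂_{k+1}, so:

  H_2: rank ker ∂_2 − rank ∂_3 = (6 − 5) − 0 = 1, and there is no ∂_3, so H_2 = Z.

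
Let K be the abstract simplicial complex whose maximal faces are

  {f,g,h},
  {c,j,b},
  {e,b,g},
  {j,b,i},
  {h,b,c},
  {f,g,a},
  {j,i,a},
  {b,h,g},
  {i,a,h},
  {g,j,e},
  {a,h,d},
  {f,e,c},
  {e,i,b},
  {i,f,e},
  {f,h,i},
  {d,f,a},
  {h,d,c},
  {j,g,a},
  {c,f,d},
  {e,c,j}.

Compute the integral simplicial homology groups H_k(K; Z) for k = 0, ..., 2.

Fix the vertex order a < b < c < d < e < f < g < h < i < j and write every simplex with vertices in increasing order. Then dim K = 2 and the simplices of K are:

  0-simplices (10): a, b, c, d, e, f, g, h, i, j
  1-simplices (30): ad, af, ag, ah, ai, aj, bc, be, bg, bh, bi, bj, cd, ce, cf, ch, cj, df, dh, ef, eg, ei, ej, fg, fh, fi, gh, gj, hi, ij
  2-simplices (20): adf, adh, afg, agj, ahi, aij, bch, bcj, beg, bei, bgh, bij, cdf, cdh, cef, cej, efi, egj, fgh, fhi

so the chain groups are C_0 ≅ Z^10, C_1 ≅ Z^30, C_2 ≅ Z^20.

Boundary ∂_1: C_1 → C_0 maps an edge to its endpoints' difference, ∂[p,q] = q − p. For instance
  ∂aj = j − a.
The resulting 10×30 matrix has rank 9, and its Smith normal form has invariant factors (1,1,1,1,1,1,1,1,1).

∂_2: C_2 → C_1 sends each 2-simplex [p,q,r] to [q,r] − [p,r] + [p,q]. For instance
  ∂bij = ij − bj + bi,
  ∂cdh = dh − ch + cd.
This gives a 30×20 integer matrix of rank 20; reducing to Smith normal form yields diagonal entries (1,1,1,1,1,1,1,1,1,1,1,1,1,1,1,1,1,1,1,2).

Reading off H_k = ker ∂_k / im ∂_{k+1}:

  H_0: rank C_0 − rank ∂_1 = 10 − 9 = 1, and the invariant factors of ∂_1 are all 1, so H_0 ≅ Z.
  H_1: rank ker ∂_1 − rank ∂_2 = (30 − 9) − 20 = 1, and ∂_2 has invariant factor 2 > 1, so H_1 ≅ Z ⊕ Z_2.
  H_2: rank ker ∂_2 − rank ∂_3 = (20 − 20) − 0 = 0, and there is no ∂_3, so H_2 ≅ 0.

As a check, the Euler characteristic is 10 − 30 + 20 = 0, which agrees with 1 − 1 + 0 = 0.

H_0 ≅ Z,  H_1 ≅ Z ⊕ Z_2,  H_2 = 0.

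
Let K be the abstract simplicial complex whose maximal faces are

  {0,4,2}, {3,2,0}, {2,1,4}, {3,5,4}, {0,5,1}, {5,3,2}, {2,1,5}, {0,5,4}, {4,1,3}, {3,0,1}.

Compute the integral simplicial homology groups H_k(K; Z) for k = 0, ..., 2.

Order the vertices as 0 < 1 < 2 < 3 < 4 < 5. Listing each simplex with vertices in this order, K has dimension 2 with simplices:

  0-simplices (6): [0], [1], [2], [3], [4], [5]
  1-simplices (15): [0,1], [0,2], [0,3], [0,4], [0,5], [1,2], [1,3], [1,4], [1,5], [2,3], [2,4], [2,5], [3,4], [3,5], [4,5]
  2-simplices (10): [0,1,3], [0,1,5], [0,2,3], [0,2,4], [0,4,5], [1,2,4], [1,2,5], [1,3,4], [2,3,5], [3,4,5]

so the chain groups are C_0 ≅ Z^6, C_1 ≅ Z^15, C_2 ≅ Z^10.

∂_1: C_1 → C_0 is given by ∂[p,q] = [q] − [p].
As a 6×15 matrix over Z this has rank 5, with invariant factors (1,1,1,1,1).

Boundary ∂_2: C_2 → C_1 sends each 2-simplex [p,q,r] to [q,r] − [p,r] + [p,q]. For instance
  ∂[0,2,4] = [2,4] − [0,4] + [0,2],
  ∂[1,2,4] = [2,4] − [1,4] + [1,2].
The 15×10 boundary matrix has rank 10 and Smith normal form diag(1,1,1,1,1,1,1,1,1,2).

Computing H_k = (kernel of ∂_k) / (image of ∂_{k+1}):

  H_0: rank C_0 − rank ∂_1 = 6 − 5 = 1, and the invariant factors of ∂_1 are all 1, so H_0 ≅ Z.
  H_1: rank ker ∂_1 − rank ∂_2 = (15 − 5) − 10 = 0, and ∂_2 has invariant factor 2 > 1, so H_1 ≅ Z/2Z.
  H_2: rank ker ∂_2 − rank ∂_3 = (10 − 10) − 0 = 0, and there is no ∂_3, so H_2 ≅ 0.

As a check, the Euler characteristic is 6 − 15 + 10 = 1, which agrees with 1 − 0 + 0 = 1.
(K is a triangulation of the real projective plane RP^2.)

H_0 = Z,  H_1 = Z/2Z,  H_2 = 0.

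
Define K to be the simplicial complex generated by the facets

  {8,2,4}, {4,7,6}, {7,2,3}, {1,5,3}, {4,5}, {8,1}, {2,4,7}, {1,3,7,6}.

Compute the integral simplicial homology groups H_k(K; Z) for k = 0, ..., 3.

H_0 ≅ Z,  H_1 ≅ Z^2,  H_2 = 0,  H_3 = 0.

Fix the vertex order 1 < 2 < 3 < 4 < 5 < 6 < 7 < 8 and write every simplex with vertices in increasing order. Then dim K = 3 and the simplices of K are:

  0-simplices (8): [1], [2], [3], [4], [5], [6], [7], [8]
  1-simplices (17): [1,3], [1,5], [1,6], [1,7], [1,8], [2,3], [2,4], [2,7], [2,8], [3,5], [3,6], [3,7], [4,5], [4,6], [4,7], [4,8], [6,7]
  2-simplices (9): [1,3,5], [1,3,6], [1,3,7], [1,6,7], [2,3,7], [2,4,7], [2,4,8], [3,6,7], [4,6,7]
  3-simplices (1): [1,3,6,7]

giving chain groups C_0 ≅ Z^8, C_1 ≅ Z^17, C_2 ≅ Z^9, C_3 ≅ Z^1.

The boundary map ∂_1: C_1 → C_0 is given by ∂[p,q] = [q] − [p]. For instance
  ∂[2,8] = [8] − [2].
The 8×17 boundary matrix has rank 7 and Smith normal form diag(1,1,1,1,1,1,1).

The boundary map ∂_2: C_2 → C_1 maps a triangle to the signed sum of its edges. For instance
  ∂[1,6,7] = [6,7] − [1,7] + [1,6],
  ∂[1,3,6] = [3,6] − [1,6] + [1,3].
The 17×9 boundary matrix has rank 8 and Smith normal form diag(1,1,1,1,1,1,1,1).

∂_3: C_3 → C_2 sends each 3-simplex σ to the alternating sum Σ_i (−1)^i (σ with its i-th vertex removed). For instance
  ∂[1,3,6,7] = [3,6,7] − [1,6,7] + [1,3,7] − [1,3,6].
This gives a 9×1 integer matrix of rank 1; reducing to Smith normal form yields diagonal entries (1).

Reading off H_k = ker ∂_k / im ∂_{k+1}:

  H_0: rank C_0 − rank ∂_1 = 8 − 7 = 1, and the invariant factors of ∂_1 are all 1, so H_0 = Z.
  H_1: rank ker ∂_1 − rank ∂_2 = (17 − 7) − 8 = 2, and the invariant factors of ∂_2 are all 1, so H_1 = Z^2.
  H_2: rank ker ∂_2 − rank ∂_3 = (9 − 8) − 1 = 0, and the invariant factors of ∂_3 are all 1, so H_2 = 0.
  H_3: rank ker ∂_3 − rank ∂_4 = (1 − 1) − 0 = 0, and there is no ∂_4, so H_3 = 0.

As a check, the Euler characteristic is 8 − 17 + 9 − 1 = -1, which agrees with 1 − 2 + 0 − 0 = -1.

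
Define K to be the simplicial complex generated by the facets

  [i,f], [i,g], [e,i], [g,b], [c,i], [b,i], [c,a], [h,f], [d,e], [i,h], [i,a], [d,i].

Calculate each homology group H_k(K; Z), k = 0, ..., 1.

H_0 = Z,  H_1 = Z^4.

We work with the vertex ordering a < b < c < d < e < f < g < h < i. The simplices of K, each written with vertices in increasing order, are:

  0-simplices (9): a, b, c, d, e, f, g, h, i
  1-simplices (12): ac, ai, bg, bi, ci, de, di, ei, fh, fi, gi, hi

giving chain groups C_0 ≅ Z^9, C_1 ≅ Z^12.

The boundary map ∂_1: C_1 → C_0 maps an edge to its endpoints' difference, ∂[p,q] = q − p.
As a 9×12 matrix over Z this has rank 8, with invariant factors (1,1,1,1,1,1,1,1).

Reading off H_k = ker ∂_k / im ∂_{k+1}:

  H_0: rank C_0 − rank ∂_1 = 9 − 8 = 1, and the invariant factors of ∂_1 are all 1, so H_0 ≅ Z.
  H_1: rank ker ∂_1 − rank ∂_2 = (12 − 8) − 0 = 4, and there is no ∂_2, so H_1 ≅ Z^4.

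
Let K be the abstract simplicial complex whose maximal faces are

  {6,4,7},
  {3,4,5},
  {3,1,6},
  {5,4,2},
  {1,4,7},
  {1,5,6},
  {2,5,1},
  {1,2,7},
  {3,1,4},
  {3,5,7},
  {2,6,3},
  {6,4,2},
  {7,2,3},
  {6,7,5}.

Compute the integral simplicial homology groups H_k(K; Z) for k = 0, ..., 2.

K has 7 vertices, 21 edges, 14 triangles.
rank ∂_0 = 0, rank ∂_1 = 6 ⇒ b_0 = 7 − 0 − 6 = 1; all invariant factors of ∂_1 are 1 so no torsion. So H_0 ≅ Z.
rank ∂_1 = 6, rank ∂_2 = 13 ⇒ b_1 = 21 − 6 − 13 = 2; all invariant factors of ∂_2 are 1 so no torsion. So H_1 ≅ Z^2.
rank ∂_2 = 13, rank ∂_3 = 0 ⇒ b_2 = 14 − 13 − 0 = 1. So H_2 ≅ Z.

H_0 ≅ Z,  H_1 ≅ Z^2,  H_2 ≅ Z.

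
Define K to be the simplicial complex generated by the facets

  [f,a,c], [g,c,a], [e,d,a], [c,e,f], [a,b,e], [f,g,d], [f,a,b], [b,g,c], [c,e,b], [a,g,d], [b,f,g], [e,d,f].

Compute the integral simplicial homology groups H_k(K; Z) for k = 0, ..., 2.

Take the total order a < b < c < d < e < f < g on the vertex set. Then K (dimension 2) consists of the simplices:

  0-simplices (7): a, b, c, d, e, f, g
  1-simplices (18): ab, ac, ad, ae, af, ag, bc, be, bf, bg, ce, cf, cg, de, df, dg, ef, fg
  2-simplices (12): abe, abf, acf, acg, ade, adg, bce, bcg, bfg, cef, def, dfg

so the chain groups are C_0 ≅ Z^7, C_1 ≅ Z^18, C_2 ≅ Z^12.

Boundary ∂_1: C_1 → C_0 maps an edge to its endpoints' difference, ∂[p,q] = q − p.
This gives a 7×18 integer matrix of rank 6; reducing to Smith normal form yields diagonal entries (1,1,1,1,1,1).

∂_2: C_2 → C_1 acts by ∂[p,q,r] = [q,r] − [p,r] + [p,q]. For instance
  ∂def = ef − df + de,
  ∂bce = ce − be + bc.
This gives a 18×12 integer matrix of rank 12; reducing to Smith normal form yields diagonal entries (1,1,1,1,1,1,1,1,1,1,1,2).

From H_k ≅ ker(∂_k) / im(∂_{k+1}) we obtain:

  H_0: rank C_0 − rank ∂_1 = 7 − 6 = 1, and the invariant factors of ∂_1 are all 1, so H_0 = Z.
  H_1: rank ker ∂_1 − rank ∂_2 = (18 − 6) − 12 = 0, and ∂_2 has invariant factor 2 > 1, so H_1 = Z/2.
  H_2: rank ker ∂_2 − rank ∂_3 = (12 − 12) − 0 = 0, and there is no ∂_3, so H_2 = 0.

H_0 ≅ Z,  H_1 ≅ Z/2,  H_2 = 0.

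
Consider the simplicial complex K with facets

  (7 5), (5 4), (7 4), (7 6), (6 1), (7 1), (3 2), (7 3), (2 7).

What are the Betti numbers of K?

b_0 = 1, b_1 = 3.

K has 7 vertices, 9 edges.
rank ∂_0 = 0, rank ∂_1 = 6 ⇒ b_0 = 7 − 0 − 6 = 1; all invariant factors of ∂_1 are 1 so no torsion. So H_0 = Z.
rank ∂_1 = 6, rank ∂_2 = 0 ⇒ b_1 = 9 − 6 − 0 = 3. So H_1 = Z^3.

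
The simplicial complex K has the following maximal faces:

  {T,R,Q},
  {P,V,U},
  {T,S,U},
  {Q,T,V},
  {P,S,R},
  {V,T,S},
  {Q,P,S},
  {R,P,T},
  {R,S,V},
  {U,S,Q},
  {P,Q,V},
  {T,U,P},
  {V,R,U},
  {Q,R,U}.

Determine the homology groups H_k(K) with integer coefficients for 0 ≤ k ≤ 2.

H_0 ≅ Z,  H_1 ≅ Z^2,  H_2 ≅ Z.

Take the total order P < Q < R < S < T < U < V on the vertex set. Then K (dimension 2) consists of the simplices:

  0-simplices (7): P, Q, R, S, T, U, V
  1-simplices (21): PQ, PR, PS, PT, PU, PV, QR, QS, QT, QU, QV, RS, RT, RU, RV, ST, SU, SV, TU, TV, UV
  2-simplices (14): PQS, PQV, PRS, PRT, PTU, PUV, QRT, QRU, QSU, QTV, RSV, RUV, STU, STV

giving chain groups C_0 ≅ Z^7, C_1 ≅ Z^21, C_2 ≅ Z^14.

∂_1: C_1 → C_0 sends each edge [p,q] (with p < q) to q − p.
As a 7×21 matrix over Z this has rank 6, with invariant factors (1,1,1,1,1,1).

Boundary ∂_2: C_2 → C_1 acts by ∂[p,q,r] = [q,r] − [p,r] + [p,q]. For instance
  ∂PUV = UV − PV + PU,
  ∂QTV = TV − QV + QT.
The resulting 21×14 matrix has rank 13, and its Smith normal form has invariant factors (1,1,1,1,1,1,1,1,1,1,1,1,1).

From H_k ≅ ker(∂_k) / im(∂_{k+1}) we obtain:

  H_0: rank C_0 − rank ∂_1 = 7 − 6 = 1, and the invariant factors of ∂_1 are all 1, so H_0 ≅ Z.
  H_1: rank ker ∂_1 − rank ∂_2 = (21 − 6) − 13 = 2, and the invariant factors of ∂_2 are all 1, so H_1 ≅ Z^2.
  H_2: rank ker ∂_2 − rank ∂_3 = (14 − 13) − 0 = 1, and there is no ∂_3, so H_2 ≅ Z.

As a check, the Euler characteristic is 7 − 21 + 14 = 0, which agrees with 1 − 2 + 1 = 0.
(K is a triangulation of the torus T^2.)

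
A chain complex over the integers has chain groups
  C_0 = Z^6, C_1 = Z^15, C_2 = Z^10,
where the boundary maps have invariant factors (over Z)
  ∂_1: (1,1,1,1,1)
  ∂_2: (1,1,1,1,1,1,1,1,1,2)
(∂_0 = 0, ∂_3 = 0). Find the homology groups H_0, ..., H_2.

H_0: b_0 = 6 − 0 − 5 = 1; torsion from ∂_1 factors > 1: none. So H_0 = Z.
H_1: b_1 = 15 − 5 − 10 = 0; torsion from ∂_2 factors > 1: [2]. So H_1 = Z/2.
H_2: b_2 = 10 − 10 − 0 = 0; torsion from ∂_3 factors > 1: none. So H_2 = 0.

H_0 = Z,  H_1 = Z/2,  H_2 = 0.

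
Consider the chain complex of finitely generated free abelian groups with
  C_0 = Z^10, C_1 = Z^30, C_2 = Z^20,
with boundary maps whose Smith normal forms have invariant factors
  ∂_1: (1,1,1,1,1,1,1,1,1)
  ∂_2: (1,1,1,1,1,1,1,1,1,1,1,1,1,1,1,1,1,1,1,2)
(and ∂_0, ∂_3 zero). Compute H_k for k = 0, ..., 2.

H_0 ≅ Z,  H_1 ≅ Z ⊕ Z/2,  H_2 = 0.

H_0: b_0 = 10 − 0 − 9 = 1; torsion from ∂_1 factors > 1: none. So H_0 ≅ Z.
H_1: b_1 = 30 − 9 − 20 = 1; torsion from ∂_2 factors > 1: [2]. So H_1 ≅ Z ⊕ Z/2.
H_2: b_2 = 20 − 20 − 0 = 0; torsion from ∂_3 factors > 1: none. So H_2 ≅ 0.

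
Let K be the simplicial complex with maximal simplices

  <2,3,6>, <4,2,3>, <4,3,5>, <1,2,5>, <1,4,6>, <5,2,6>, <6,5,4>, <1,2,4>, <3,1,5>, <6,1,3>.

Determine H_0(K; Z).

We work with the vertex ordering 1 < 2 < 3 < 4 < 5 < 6. The simplices of K, each written with vertices in increasing order, are:

  0-simplices (6): [1], [2], [3], [4], [5], [6]
  1-simplices (15): [1,2], [1,3], [1,4], [1,5], [1,6], [2,3], [2,4], [2,5], [2,6], [3,4], [3,5], [3,6], [4,5], [4,6], [5,6]
  2-simplices (10): [1,2,4], [1,2,5], [1,3,5], [1,3,6], [1,4,6], [2,3,4], [2,3,6], [2,5,6], [3,4,5], [4,5,6]

Hence C_0 ≅ Z^6, C_1 ≅ Z^15, C_2 ≅ Z^10.

The boundary map ∂_1: C_1 → C_0 maps an edge to its endpoints' difference, ∂[p,q] = q − p.
The 6×15 boundary matrix has rank 5 and Smith normal form diag(1,1,1,1,1).

The boundary map ∂_2: C_2 → C_1 acts by ∂[p,q,r] = [q,r] − [p,r] + [p,q]. For instance
  ∂[4,5,6] = [5,6] − [4,6] + [4,5],
  ∂[2,3,4] = [3,4] − [2,4] + [2,3].
As a 15×10 matrix over Z this has rank 10, with invariant factors (1,1,1,1,1,1,1,1,1,2).

From H_k ≅ ker(∂_k) / im(∂_{k+1}) we obtain:

  H_0: rank C_0 − rank ∂_1 = 6 − 5 = 1, and the invariant factors of ∂_1 are all 1, so H_0 = Z.

(K is a triangulation of the real projective plane RP^2.)

H_0 ≅ Z.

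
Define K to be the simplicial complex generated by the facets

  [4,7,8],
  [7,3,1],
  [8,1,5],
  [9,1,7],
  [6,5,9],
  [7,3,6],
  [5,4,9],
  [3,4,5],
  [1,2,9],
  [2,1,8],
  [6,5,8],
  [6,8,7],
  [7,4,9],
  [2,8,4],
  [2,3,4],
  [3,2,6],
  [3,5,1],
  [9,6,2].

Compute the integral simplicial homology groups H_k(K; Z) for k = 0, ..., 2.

H_0 ≅ Z,  H_1 ≅ Z^2,  H_2 ≅ Z.

Fix the vertex order 1 < 2 < 3 < 4 < 5 < 6 < 7 < 8 < 9 and write every simplex with vertices in increasing order. Then dim K = 2 and the simplices of K are:

  0-simplices (9): [1], [2], [3], [4], [5], [6], [7], [8], [9]
  1-simplices (27): (27 of them)
  2-simplices (18): [1,2,8], [1,2,9], [1,3,5], [1,3,7], [1,5,8], [1,7,9], [2,3,4], [2,3,6], [2,4,8], [2,6,9], [3,4,5], [3,6,7], [4,5,9], [4,7,8], [4,7,9], [5,6,8], [5,6,9], [6,7,8]

Hence C_0 ≅ Z^9, C_1 ≅ Z^27, C_2 ≅ Z^18.

The boundary map ∂_1: C_1 → C_0 maps an edge to its endpoints' difference, ∂[p,q] = q − p. For instance
  ∂[5,8] = [8] − [5].
The 9×27 boundary matrix has rank 8 and Smith normal form diag(1,1,1,1,1,1,1,1).

Boundary ∂_2: C_2 → C_1 maps a triangle to the signed sum of its edges. For instance
  ∂[6,7,8] = [7,8] − [6,8] + [6,7],
  ∂[5,6,8] = [6,8] − [5,8] + [5,6].
As a 27×18 matrix over Z this has rank 17, with invariant factors (1,1,1,1,1,1,1,1,1,1,1,1,1,1,1,1,1).

Reading off H_k = ker ∂_k / im ∂_{k+1}:

  H_0: rank C_0 − rank ∂_1 = 9 − 8 = 1, and the invariant factors of ∂_1 are all 1, so H_0 ≅ Z.
  H_1: rank ker ∂_1 − rank ∂_2 = (27 − 8) − 17 = 2, and the invariant factors of ∂_2 are all 1, so H_1 ≅ Z^2.
  H_2: rank ker ∂_2 − rank ∂_3 = (18 − 17) − 0 = 1, and there is no ∂_3, so H_2 ≅ Z.

(K is a triangulation of the torus T^2.)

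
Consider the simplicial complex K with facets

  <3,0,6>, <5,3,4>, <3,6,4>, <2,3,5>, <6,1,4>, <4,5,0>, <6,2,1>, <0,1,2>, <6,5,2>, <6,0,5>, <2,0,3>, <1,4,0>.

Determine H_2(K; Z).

Fix the vertex order 0 < 1 < 2 < 3 < 4 < 5 < 6 and write every simplex with vertices in increasing order. Then dim K = 2 and the simplices of K are:

  0-simplices (7): [0], [1], [2], [3], [4], [5], [6]
  1-simplices (18): [0,1], [0,2], [0,3], [0,4], [0,5], [0,6], [1,2], [1,4], [1,6], [2,3], [2,5], [2,6], [3,4], [3,5], [3,6], [4,5], [4,6], [5,6]
  2-simplices (12): [0,1,2], [0,1,4], [0,2,3], [0,3,6], [0,4,5], [0,5,6], [1,2,6], [1,4,6], [2,3,5], [2,5,6], [3,4,5], [3,4,6]

Hence C_0 ≅ Z^7, C_1 ≅ Z^18, C_2 ≅ Z^12.

∂_1: C_1 → C_0 maps an edge to its endpoints' difference, ∂[p,q] = q − p. For instance
  ∂[0,5] = [5] − [0].
The resulting 7×18 matrix has rank 6, and its Smith normal form has invariant factors (1,1,1,1,1,1).

The boundary map ∂_2: C_2 → C_1 acts by ∂[p,q,r] = [q,r] − [p,r] + [p,q]. For instance
  ∂[2,3,5] = [3,5] − [2,5] + [2,3],
  ∂[0,4,5] = [4,5] − [0,5] + [0,4].
The resulting 18×12 matrix has rank 12, and its Smith normal form has invariant factors (1,1,1,1,1,1,1,1,1,1,1,2).

Reading off H_k = ker ∂_k / im ∂_{k+1}:

  H_2: rank ker ∂_2 − rank ∂_3 = (12 − 12) − 0 = 0, and there is no ∂_3, so H_2 = 0.

(K is a triangulation of the real projective plane RP^2.)

H_2 ≅ 0.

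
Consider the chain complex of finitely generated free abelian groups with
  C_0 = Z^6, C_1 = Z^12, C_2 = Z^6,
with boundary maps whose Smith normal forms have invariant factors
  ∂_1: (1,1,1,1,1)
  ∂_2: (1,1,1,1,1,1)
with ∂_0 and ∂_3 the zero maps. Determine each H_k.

H_0 = Z,  H_1 = Z,  H_2 = 0.

H_0: b_0 = 6 − 0 − 5 = 1; torsion from ∂_1 factors > 1: none. So H_0 = Z.
H_1: b_1 = 12 − 5 − 6 = 1; torsion from ∂_2 factors > 1: none. So H_1 = Z.
H_2: b_2 = 6 − 6 − 0 = 0; torsion from ∂_3 factors > 1: none. So H_2 = 0.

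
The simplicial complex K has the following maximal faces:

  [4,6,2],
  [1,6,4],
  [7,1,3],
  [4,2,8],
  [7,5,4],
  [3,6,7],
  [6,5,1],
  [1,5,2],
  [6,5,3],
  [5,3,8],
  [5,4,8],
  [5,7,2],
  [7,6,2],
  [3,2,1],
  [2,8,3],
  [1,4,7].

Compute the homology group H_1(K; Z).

H_1 = Z^2.

We work with the vertex ordering 1 < 2 < 3 < 4 < 5 < 6 < 7 < 8. The simplices of K, each written with vertices in increasing order, are:

  0-simplices (8): [1], [2], [3], [4], [5], [6], [7], [8]
  1-simplices (24): (24 of them)
  2-simplices (16): [1,2,3], [1,2,5], [1,3,7], [1,4,6], [1,4,7], [1,5,6], [2,3,8], [2,4,6], [2,4,8], [2,5,7], [2,6,7], [3,5,6], [3,5,8], [3,6,7], [4,5,7], [4,5,8]

so the chain groups are C_0 ≅ Z^8, C_1 ≅ Z^24, C_2 ≅ Z^16.

The boundary map ∂_1: C_1 → C_0 sends each edge [p,q] (with p < q) to q − p.
As a 8×24 matrix over Z this has rank 7, with invariant factors (1,1,1,1,1,1,1).

Boundary ∂_2: C_2 → C_1 acts by ∂[p,q,r] = [q,r] − [p,r] + [p,q]. For instance
  ∂[1,4,7] = [4,7] − [1,7] + [1,4],
  ∂[2,4,8] = [4,8] − [2,8] + [2,4].
This gives a 24×16 integer matrix of rank 15; reducing to Smith normal form yields diagonal entries (1,1,1,1,1,1,1,1,1,1,1,1,1,1,1).

Now H_k = ker ∂_k / im ∂_{k+1}, so:

  H_1: rank ker ∂_1 − rank ∂_2 = (24 − 7) − 15 = 2, and the invariant factors of ∂_2 are all 1, so H_1 = Z^2.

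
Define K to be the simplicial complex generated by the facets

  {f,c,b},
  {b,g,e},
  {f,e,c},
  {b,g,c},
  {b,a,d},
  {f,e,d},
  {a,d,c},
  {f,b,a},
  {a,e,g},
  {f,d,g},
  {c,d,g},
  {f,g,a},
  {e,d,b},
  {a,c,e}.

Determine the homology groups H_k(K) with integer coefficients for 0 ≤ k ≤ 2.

Order the vertices as a < b < c < d < e < f < g. Listing each simplex with vertices in this order, K has dimension 2 with simplices:

  0-simplices (7): a, b, c, d, e, f, g
  1-simplices (21): ab, ac, ad, ae, af, ag, bc, bd, be, bf, bg, cd, ce, cf, cg, de, df, dg, ef, eg, fg
  2-simplices (14): abd, abf, acd, ace, aeg, afg, bcf, bcg, bde, beg, cdg, cef, def, dfg

Hence C_0 ≅ Z^7, C_1 ≅ Z^21, C_2 ≅ Z^14.

The boundary map ∂_1: C_1 → C_0 is given by ∂[p,q] = [q] − [p]. For instance
  ∂be = e − b.
This gives a 7×21 integer matrix of rank 6; reducing to Smith normal form yields diagonal entries (1,1,1,1,1,1).

The boundary map ∂_2: C_2 → C_1 acts by ∂[p,q,r] = [q,r] − [p,r] + [p,q]. For instance
  ∂cdg = dg − cg + cd,
  ∂bcf = cf − bf + bc.
The 21×14 boundary matrix has rank 13 and Smith normal form diag(1,1,1,1,1,1,1,1,1,1,1,1,1).

Reading off H_k = ker ∂_k / im ∂_{k+1}:

  H_0: rank C_0 − rank ∂_1 = 7 − 6 = 1, and the invariant factors of ∂_1 are all 1, so H_0 = Z.
  H_1: rank ker ∂_1 − rank ∂_2 = (21 − 6) − 13 = 2, and the invariant factors of ∂_2 are all 1, so H_1 = Z^2.
  H_2: rank ker ∂_2 − rank ∂_3 = (14 − 13) − 0 = 1, and there is no ∂_3, so H_2 = Z.

(K is a triangulation of the torus T^2.)

H_0 = Z,  H_1 = Z^2,  H_2 = Z.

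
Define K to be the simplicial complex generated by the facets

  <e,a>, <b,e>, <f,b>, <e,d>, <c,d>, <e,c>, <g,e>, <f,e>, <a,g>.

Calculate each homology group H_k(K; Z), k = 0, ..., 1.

H_0 ≅ Z,  H_1 ≅ Z^3.

Take the total order a < b < c < d < e < f < g on the vertex set. Then K (dimension 1) consists of the simplices:

  0-simplices (7): a, b, c, d, e, f, g
  1-simplices (9): ae, ag, be, bf, cd, ce, de, ef, eg

so the chain groups are C_0 ≅ Z^7, C_1 ≅ Z^9.

The boundary map ∂_1: C_1 → C_0 sends each edge [p,q] (with p < q) to q − p. For instance
  ∂de = e − d.
The 7×9 boundary matrix has rank 6 and Smith normal form diag(1,1,1,1,1,1).

From H_k ≅ ker(∂_k) / im(∂_{k+1}) we obtain:

  H_0: rank C_0 − rank ∂_1 = 7 − 6 = 1, and the invariant factors of ∂_1 are all 1, so H_0 ≅ Z.
  H_1: rank ker ∂_1 − rank ∂_2 = (9 − 6) − 0 = 3, and there is no ∂_2, so H_1 ≅ Z^3.

(K is a triangulation of a wedge of 3 circles.)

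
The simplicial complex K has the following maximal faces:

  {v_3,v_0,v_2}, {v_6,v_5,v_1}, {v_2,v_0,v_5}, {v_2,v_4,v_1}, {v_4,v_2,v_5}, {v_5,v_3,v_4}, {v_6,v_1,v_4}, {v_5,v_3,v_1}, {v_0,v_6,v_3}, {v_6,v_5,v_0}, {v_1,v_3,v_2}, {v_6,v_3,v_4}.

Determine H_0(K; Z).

H_0 = Z.

Order the vertices as v_0 < v_1 < v_2 < v_3 < v_4 < v_5 < v_6. Listing each simplex with vertices in this order, K has dimension 2 with simplices:

  0-simplices (7): [v_0], [v_1], [v_2], [v_3], [v_4], [v_5], [v_6]
  1-simplices (18): (18 of them)
  2-simplices (12): (12 of them)

Hence C_0 ≅ Z^7, C_1 ≅ Z^18, C_2 ≅ Z^12.

The boundary map ∂_1: C_1 → C_0 sends each edge [p,q] (with p < q) to q − p.
This gives a 7×18 integer matrix of rank 6; reducing to Smith normal form yields diagonal entries (1,1,1,1,1,1).

Boundary ∂_2: C_2 → C_1 sends each 2-simplex [p,q,r] to [q,r] − [p,r] + [p,q]. For instance
  ∂[v_0,v_5,v_6] = [v_5,v_6] − [v_0,v_6] + [v_0,v_5],
  ∂[v_0,v_3,v_6] = [v_3,v_6] − [v_0,v_6] + [v_0,v_3].
This gives a 18×12 integer matrix of rank 12; reducing to Smith normal form yields diagonal entries (1,1,1,1,1,1,1,1,1,1,1,2).

From H_k ≅ ker(∂_k) / im(∂_{k+1}) we obtain:

  H_0: rank C_0 − rank ∂_1 = 7 − 6 = 1, and the invariant factors of ∂_1 are all 1, so H_0 ≅ Z.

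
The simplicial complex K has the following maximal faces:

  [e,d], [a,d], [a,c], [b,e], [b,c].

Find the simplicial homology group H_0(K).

Take the total order a < b < c < d < e on the vertex set. Then K (dimension 1) consists of the simplices:

  0-simplices (5): a, b, c, d, e
  1-simplices (5): ac, ad, bc, be, de

so the chain groups are C_0 ≅ Z^5, C_1 ≅ Z^5.

Boundary ∂_1: C_1 → C_0 is given by ∂[p,q] = [q] − [p]. For instance
  ∂bc = c − b.
This gives a 5×5 integer matrix of rank 4; reducing to Smith normal form yields diagonal entries (1,1,1,1).

From H_k ≅ ker(∂_k) / im(∂_{k+1}) we obtain:

  H_0: rank C_0 − rank ∂_1 = 5 − 4 = 1, and the invariant factors of ∂_1 are all 1, so H_0 = Z.

(K is a triangulation of the circle S^1.)

H_0 ≅ Z.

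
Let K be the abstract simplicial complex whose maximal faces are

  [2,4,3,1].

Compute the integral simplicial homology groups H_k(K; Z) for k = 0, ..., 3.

We work with the vertex ordering 1 < 2 < 3 < 4. The simplices of K, each written with vertices in increasing order, are:

  0-simplices (4): [1], [2], [3], [4]
  1-simplices (6): [1,2], [1,3], [1,4], [2,3], [2,4], [3,4]
  2-simplices (4): [1,2,3], [1,2,4], [1,3,4], [2,3,4]
  3-simplices (1): [1,2,3,4]

so the chain groups are C_0 ≅ Z^4, C_1 ≅ Z^6, C_2 ≅ Z^4, C_3 ≅ Z^1.

∂_1: C_1 → C_0 is given by ∂[p,q] = [q] − [p]. For instance
  ∂[1,2] = [2] − [1].
The 4×6 boundary matrix has rank 3 and Smith normal form diag(1,1,1).

The boundary map ∂_2: C_2 → C_1 acts by ∂[p,q,r] = [q,r] − [p,r] + [p,q]. For instance
  ∂[1,2,3] = [2,3] − [1,3] + [1,2],
  ∂[2,3,4] = [3,4] − [2,4] + [2,3].
As a 6×4 matrix over Z this has rank 3, with invariant factors (1,1,1).

Boundary ∂_3: C_3 → C_2 sends each 3-simplex σ to the alternating sum Σ_i (−1)^i (σ with its i-th vertex removed). For instance
  ∂[1,2,3,4] = [2,3,4] − [1,3,4] + [1,2,4] − [1,2,3].
The 4×1 boundary matrix has rank 1 and Smith normal form diag(1).

From H_k ≅ ker(∂_k) / im(∂_{k+1}) we obtain:

  H_0: rank C_0 − rank ∂_1 = 4 − 3 = 1, and the invariant factors of ∂_1 are all 1, so H_0 ≅ Z.
  H_1: rank ker ∂_1 − rank ∂_2 = (6 − 3) − 3 = 0, and the invariant factors of ∂_2 are all 1, so H_1 ≅ 0.
  H_2: rank ker ∂_2 − rank ∂_3 = (4 − 3) − 1 = 0, and the invariant factors of ∂_3 are all 1, so H_2 ≅ 0.
  H_3: rank ker ∂_3 − rank ∂_4 = (1 − 1) − 0 = 0, and there is no ∂_4, so H_3 ≅ 0.

As a check, the Euler characteristic is 4 − 6 + 4 − 1 = 1, which agrees with 1 − 0 + 0 − 0 = 1.

H_0 ≅ Z,  H_1 = 0,  H_2 = 0,  H_3 = 0.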